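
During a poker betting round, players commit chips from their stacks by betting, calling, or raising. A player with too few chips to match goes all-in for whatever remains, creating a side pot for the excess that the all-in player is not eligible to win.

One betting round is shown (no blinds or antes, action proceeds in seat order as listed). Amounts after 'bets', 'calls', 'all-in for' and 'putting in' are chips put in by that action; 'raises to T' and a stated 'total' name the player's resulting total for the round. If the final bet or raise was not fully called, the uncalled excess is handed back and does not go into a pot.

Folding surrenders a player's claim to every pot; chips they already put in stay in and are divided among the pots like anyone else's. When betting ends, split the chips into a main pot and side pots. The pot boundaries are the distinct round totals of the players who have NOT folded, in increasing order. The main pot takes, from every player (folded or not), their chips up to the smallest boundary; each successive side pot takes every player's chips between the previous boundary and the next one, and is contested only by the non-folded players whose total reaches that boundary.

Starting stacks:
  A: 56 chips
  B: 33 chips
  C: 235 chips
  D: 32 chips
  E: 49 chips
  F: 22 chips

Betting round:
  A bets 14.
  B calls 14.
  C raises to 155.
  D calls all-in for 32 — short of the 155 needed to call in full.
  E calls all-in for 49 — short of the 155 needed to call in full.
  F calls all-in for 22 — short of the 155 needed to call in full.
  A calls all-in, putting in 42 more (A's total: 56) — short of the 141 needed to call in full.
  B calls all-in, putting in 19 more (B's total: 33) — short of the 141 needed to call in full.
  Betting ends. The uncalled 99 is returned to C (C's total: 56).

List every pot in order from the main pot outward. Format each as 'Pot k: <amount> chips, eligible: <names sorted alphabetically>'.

Pot 1: 132 chips, eligible: A, B, C, D, E, F
Pot 2: 50 chips, eligible: A, B, C, D, E
Pot 3: 4 chips, eligible: A, B, C, E
Pot 4: 48 chips, eligible: A, C, E
Pot 5: 14 chips, eligible: A, C

Derivation:
Contributions (after 99 returned to C): A=56, B=33, C=56, D=32, E=49, F=22
Pot levels (distinct totals of non-folded players): 22, 32, 33, 49, 56
Layer 1-22: 22 each from A, B, C, D, E, F = 22*6 = 132 chips; eligible A, B, C, D, E, F
Layer 23-32: 10 each from A, B, C, D, E = 10*5 = 50 chips; eligible A, B, C, D, E
Layer 33-33: 1 each from A, B, C, E = 1*4 = 4 chips; eligible A, B, C, E
Layer 34-49: 16 each from A, C, E = 16*3 = 48 chips; eligible A, C, E
Layer 50-56: 7 each from A, C = 7*2 = 14 chips; eligible A, C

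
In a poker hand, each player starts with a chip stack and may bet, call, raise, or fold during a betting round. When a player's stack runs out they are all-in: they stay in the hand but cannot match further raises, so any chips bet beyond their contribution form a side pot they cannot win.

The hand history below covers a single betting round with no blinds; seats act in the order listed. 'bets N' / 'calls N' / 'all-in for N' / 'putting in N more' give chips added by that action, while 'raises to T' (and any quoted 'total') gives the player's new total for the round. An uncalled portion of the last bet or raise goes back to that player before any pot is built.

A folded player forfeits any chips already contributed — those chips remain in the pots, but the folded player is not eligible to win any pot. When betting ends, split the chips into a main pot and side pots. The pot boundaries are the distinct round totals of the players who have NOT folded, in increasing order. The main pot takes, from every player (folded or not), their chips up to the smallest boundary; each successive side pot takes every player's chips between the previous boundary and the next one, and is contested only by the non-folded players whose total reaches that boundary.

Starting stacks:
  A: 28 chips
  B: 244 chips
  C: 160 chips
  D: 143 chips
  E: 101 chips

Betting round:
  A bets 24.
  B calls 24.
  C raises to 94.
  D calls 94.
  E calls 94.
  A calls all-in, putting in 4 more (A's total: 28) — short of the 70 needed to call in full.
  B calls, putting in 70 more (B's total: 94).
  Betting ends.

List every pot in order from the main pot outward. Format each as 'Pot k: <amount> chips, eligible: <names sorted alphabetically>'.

Contributions: A=28, B=94, C=94, D=94, E=94
Pot levels (distinct totals of non-folded players): 28, 94
Layer 1-28: 28 each from A, B, C, D, E = 28*5 = 140 chips; eligible A, B, C, D, E
Layer 29-94: 66 each from B, C, D, E = 66*4 = 264 chips; eligible B, C, D, E

Pot 1: 140 chips, eligible: A, B, C, D, E
Pot 2: 264 chips, eligible: B, C, D, E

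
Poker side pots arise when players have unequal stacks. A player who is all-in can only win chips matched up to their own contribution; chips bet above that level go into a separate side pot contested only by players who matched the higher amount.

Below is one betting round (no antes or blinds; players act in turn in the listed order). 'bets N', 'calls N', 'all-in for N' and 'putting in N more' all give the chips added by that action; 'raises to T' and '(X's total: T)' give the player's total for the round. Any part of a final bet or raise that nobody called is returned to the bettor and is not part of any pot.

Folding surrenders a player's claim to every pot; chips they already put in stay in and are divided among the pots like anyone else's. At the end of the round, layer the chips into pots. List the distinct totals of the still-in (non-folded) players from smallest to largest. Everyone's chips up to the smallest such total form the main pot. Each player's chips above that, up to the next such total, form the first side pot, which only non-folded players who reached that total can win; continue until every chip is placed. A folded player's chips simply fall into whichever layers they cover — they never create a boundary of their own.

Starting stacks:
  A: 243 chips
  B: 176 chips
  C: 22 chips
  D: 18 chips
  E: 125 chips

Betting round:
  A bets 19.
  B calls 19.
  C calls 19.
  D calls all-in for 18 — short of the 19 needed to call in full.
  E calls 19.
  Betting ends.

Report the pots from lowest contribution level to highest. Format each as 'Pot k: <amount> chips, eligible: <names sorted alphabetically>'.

Pot 1: 90 chips, eligible: A, B, C, D, E
Pot 2: 4 chips, eligible: A, B, C, E

Derivation:
Contributions: A=19, B=19, C=19, D=18, E=19
Pot levels (distinct totals of non-folded players): 18, 19
Layer 1-18: 18 each from A, B, C, D, E = 18*5 = 90 chips; eligible A, B, C, D, E
Layer 19-19: 1 each from A, B, C, E = 1*4 = 4 chips; eligible A, B, C, E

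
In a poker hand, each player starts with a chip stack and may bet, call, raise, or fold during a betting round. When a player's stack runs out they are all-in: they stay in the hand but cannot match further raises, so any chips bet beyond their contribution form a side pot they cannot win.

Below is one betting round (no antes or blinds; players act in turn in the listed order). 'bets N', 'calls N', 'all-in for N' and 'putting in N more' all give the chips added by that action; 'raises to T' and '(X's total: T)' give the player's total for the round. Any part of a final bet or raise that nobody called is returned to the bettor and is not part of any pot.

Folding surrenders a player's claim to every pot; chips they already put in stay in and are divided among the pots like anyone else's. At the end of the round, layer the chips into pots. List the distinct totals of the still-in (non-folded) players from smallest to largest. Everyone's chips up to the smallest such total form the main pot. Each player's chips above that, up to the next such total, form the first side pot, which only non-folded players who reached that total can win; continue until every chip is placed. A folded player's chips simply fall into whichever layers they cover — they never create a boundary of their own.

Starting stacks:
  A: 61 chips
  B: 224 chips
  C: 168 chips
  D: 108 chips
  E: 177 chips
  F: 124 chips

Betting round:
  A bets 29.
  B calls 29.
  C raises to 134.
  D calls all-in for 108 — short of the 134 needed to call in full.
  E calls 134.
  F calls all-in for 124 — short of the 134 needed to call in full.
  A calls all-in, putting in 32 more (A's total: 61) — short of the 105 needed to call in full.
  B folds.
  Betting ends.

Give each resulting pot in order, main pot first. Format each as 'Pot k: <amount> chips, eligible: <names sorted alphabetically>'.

Contributions: A=61, B=29, C=134, D=108, E=134, F=124
Folded: B
Pot levels (distinct totals of non-folded players): 61, 108, 124, 134
Layer 1-61: A 61 + B 29 + C 61 + D 61 + E 61 + F 61 = 334 chips; eligible A, C, D, E, F
Layer 62-108: 47 each from C, D, E, F = 47*4 = 188 chips; eligible C, D, E, F
Layer 109-124: 16 each from C, E, F = 16*3 = 48 chips; eligible C, E, F
Layer 125-134: 10 each from C, E = 10*2 = 20 chips; eligible C, E

Pot 1: 334 chips, eligible: A, C, D, E, F
Pot 2: 188 chips, eligible: C, D, E, F
Pot 3: 48 chips, eligible: C, E, F
Pot 4: 20 chips, eligible: C, E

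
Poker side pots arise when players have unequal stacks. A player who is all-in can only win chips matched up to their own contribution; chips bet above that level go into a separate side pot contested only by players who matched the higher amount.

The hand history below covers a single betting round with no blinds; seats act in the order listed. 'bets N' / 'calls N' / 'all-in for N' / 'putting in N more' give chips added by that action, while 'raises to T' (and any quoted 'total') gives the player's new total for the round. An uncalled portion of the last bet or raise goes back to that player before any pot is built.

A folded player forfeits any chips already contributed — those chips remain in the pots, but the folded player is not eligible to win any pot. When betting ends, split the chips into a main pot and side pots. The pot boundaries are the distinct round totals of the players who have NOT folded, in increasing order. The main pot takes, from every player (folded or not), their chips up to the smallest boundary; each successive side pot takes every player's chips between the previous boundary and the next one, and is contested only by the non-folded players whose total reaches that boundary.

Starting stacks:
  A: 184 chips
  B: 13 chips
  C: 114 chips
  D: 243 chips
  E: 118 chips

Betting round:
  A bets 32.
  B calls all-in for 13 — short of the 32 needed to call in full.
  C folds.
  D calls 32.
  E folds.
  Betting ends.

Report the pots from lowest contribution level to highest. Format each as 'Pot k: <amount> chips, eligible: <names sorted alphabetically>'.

Contributions: A=32, B=13, D=32
Folded: C, E
Pot levels (distinct totals of non-folded players): 13, 32
Layer 1-13: 13 each from A, B, D = 13*3 = 39 chips; eligible A, B, D
Layer 14-32: 19 each from A, D = 19*2 = 38 chips; eligible A, D

Pot 1: 39 chips, eligible: A, B, D
Pot 2: 38 chips, eligible: A, D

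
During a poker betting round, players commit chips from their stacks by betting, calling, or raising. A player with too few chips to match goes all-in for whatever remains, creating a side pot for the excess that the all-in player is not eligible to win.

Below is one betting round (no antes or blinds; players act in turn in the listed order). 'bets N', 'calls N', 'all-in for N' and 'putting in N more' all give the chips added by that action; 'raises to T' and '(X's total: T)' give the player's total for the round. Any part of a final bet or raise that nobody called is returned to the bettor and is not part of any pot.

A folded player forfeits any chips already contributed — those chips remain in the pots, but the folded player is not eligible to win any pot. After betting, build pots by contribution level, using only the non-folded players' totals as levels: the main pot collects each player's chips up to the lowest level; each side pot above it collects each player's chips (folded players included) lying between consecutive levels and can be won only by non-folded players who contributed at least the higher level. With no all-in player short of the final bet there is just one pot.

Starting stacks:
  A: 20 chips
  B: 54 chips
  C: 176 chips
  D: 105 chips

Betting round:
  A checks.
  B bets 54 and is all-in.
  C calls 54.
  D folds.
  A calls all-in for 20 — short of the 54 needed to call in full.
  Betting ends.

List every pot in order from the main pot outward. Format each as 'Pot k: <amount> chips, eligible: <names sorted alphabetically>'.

Pot 1: 60 chips, eligible: A, B, C
Pot 2: 68 chips, eligible: B, C

Derivation:
Contributions: A=20, B=54, C=54
Folded: D
Pot levels (distinct totals of non-folded players): 20, 54
Layer 1-20: 20 each from A, B, C = 20*3 = 60 chips; eligible A, B, C
Layer 21-54: 34 each from B, C = 34*2 = 68 chips; eligible B, C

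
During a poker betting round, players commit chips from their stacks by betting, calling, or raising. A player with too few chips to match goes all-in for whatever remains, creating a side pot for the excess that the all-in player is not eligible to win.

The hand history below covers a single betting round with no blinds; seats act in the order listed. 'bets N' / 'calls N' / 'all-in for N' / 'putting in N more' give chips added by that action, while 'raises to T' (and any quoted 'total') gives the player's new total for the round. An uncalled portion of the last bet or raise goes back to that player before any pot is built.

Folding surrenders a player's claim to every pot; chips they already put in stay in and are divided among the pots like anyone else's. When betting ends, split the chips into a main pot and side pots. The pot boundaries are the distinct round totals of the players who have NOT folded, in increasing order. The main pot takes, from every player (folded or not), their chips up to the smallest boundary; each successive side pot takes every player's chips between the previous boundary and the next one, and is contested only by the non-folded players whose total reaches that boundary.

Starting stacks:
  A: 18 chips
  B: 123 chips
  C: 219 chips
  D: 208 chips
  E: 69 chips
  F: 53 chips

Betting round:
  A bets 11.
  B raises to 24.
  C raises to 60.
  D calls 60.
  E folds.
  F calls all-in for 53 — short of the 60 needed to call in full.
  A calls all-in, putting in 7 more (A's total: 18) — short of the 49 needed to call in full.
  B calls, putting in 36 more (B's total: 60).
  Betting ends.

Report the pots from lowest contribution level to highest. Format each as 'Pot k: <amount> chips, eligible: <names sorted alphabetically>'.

Contributions: A=18, B=60, C=60, D=60, F=53
Folded: E
Pot levels (distinct totals of non-folded players): 18, 53, 60
Layer 1-18: 18 each from A, B, C, D, F = 18*5 = 90 chips; eligible A, B, C, D, F
Layer 19-53: 35 each from B, C, D, F = 35*4 = 140 chips; eligible B, C, D, F
Layer 54-60: 7 each from B, C, D = 7*3 = 21 chips; eligible B, C, D

Pot 1: 90 chips, eligible: A, B, C, D, F
Pot 2: 140 chips, eligible: B, C, D, F
Pot 3: 21 chips, eligible: B, C, D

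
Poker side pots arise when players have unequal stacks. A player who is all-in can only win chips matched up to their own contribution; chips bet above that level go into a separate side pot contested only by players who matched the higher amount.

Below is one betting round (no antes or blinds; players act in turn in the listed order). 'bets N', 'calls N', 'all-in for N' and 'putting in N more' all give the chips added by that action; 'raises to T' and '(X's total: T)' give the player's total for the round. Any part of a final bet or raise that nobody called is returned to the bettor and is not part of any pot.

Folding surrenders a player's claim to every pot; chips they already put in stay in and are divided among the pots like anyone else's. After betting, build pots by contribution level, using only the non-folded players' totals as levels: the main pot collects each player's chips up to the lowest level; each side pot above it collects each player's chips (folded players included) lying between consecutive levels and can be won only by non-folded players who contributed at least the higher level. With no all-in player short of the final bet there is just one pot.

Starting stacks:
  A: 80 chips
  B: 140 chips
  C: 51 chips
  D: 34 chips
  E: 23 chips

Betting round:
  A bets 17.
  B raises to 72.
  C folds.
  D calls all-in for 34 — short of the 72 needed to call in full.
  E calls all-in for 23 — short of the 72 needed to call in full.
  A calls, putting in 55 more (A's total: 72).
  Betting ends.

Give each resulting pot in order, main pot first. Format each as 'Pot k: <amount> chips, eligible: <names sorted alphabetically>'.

Contributions: A=72, B=72, D=34, E=23
Folded: C
Pot levels (distinct totals of non-folded players): 23, 34, 72
Layer 1-23: 23 each from A, B, D, E = 23*4 = 92 chips; eligible A, B, D, E
Layer 24-34: 11 each from A, B, D = 11*3 = 33 chips; eligible A, B, D
Layer 35-72: 38 each from A, B = 38*2 = 76 chips; eligible A, B

Pot 1: 92 chips, eligible: A, B, D, E
Pot 2: 33 chips, eligible: A, B, D
Pot 3: 76 chips, eligible: A, B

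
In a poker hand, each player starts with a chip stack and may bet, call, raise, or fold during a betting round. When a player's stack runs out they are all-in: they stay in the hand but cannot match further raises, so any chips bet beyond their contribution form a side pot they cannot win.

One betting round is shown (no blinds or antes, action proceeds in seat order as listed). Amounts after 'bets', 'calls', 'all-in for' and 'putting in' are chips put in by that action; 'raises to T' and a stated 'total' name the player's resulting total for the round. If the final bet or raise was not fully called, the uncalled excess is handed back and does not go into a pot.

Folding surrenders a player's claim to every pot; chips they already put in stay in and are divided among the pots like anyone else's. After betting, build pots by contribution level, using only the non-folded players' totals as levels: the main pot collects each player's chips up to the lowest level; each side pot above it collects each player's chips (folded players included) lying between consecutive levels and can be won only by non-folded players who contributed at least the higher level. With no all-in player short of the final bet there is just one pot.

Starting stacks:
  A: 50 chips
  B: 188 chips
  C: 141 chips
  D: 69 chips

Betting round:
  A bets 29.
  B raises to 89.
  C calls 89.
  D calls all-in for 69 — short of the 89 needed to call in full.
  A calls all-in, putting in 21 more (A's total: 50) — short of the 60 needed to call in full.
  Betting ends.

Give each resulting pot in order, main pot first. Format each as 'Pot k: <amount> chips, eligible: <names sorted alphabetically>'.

Pot 1: 200 chips, eligible: A, B, C, D
Pot 2: 57 chips, eligible: B, C, D
Pot 3: 40 chips, eligible: B, C

Derivation:
Contributions: A=50, B=89, C=89, D=69
Pot levels (distinct totals of non-folded players): 50, 69, 89
Layer 1-50: 50 each from A, B, C, D = 50*4 = 200 chips; eligible A, B, C, D
Layer 51-69: 19 each from B, C, D = 19*3 = 57 chips; eligible B, C, D
Layer 70-89: 20 each from B, C = 20*2 = 40 chips; eligible B, C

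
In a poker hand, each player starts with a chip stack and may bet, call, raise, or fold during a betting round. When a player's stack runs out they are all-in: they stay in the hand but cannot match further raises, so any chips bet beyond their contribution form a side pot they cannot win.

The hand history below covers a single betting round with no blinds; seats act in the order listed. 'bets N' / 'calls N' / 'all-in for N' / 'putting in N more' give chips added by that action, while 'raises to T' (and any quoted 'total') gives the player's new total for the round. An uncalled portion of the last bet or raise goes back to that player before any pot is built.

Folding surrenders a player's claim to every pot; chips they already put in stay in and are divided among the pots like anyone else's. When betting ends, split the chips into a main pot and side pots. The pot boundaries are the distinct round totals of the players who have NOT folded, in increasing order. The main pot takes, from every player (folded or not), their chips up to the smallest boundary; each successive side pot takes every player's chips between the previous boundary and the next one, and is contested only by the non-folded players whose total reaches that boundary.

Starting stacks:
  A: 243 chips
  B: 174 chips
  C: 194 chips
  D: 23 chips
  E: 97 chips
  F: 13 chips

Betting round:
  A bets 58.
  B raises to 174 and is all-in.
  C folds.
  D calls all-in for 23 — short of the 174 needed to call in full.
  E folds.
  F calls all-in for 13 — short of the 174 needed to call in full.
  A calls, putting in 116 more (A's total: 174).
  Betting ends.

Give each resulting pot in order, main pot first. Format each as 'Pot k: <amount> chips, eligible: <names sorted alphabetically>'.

Pot 1: 52 chips, eligible: A, B, D, F
Pot 2: 30 chips, eligible: A, B, D
Pot 3: 302 chips, eligible: A, B

Derivation:
Contributions: A=174, B=174, D=23, F=13
Folded: C, E
Pot levels (distinct totals of non-folded players): 13, 23, 174
Layer 1-13: 13 each from A, B, D, F = 13*4 = 52 chips; eligible A, B, D, F
Layer 14-23: 10 each from A, B, D = 10*3 = 30 chips; eligible A, B, D
Layer 24-174: 151 each from A, B = 151*2 = 302 chips; eligible A, B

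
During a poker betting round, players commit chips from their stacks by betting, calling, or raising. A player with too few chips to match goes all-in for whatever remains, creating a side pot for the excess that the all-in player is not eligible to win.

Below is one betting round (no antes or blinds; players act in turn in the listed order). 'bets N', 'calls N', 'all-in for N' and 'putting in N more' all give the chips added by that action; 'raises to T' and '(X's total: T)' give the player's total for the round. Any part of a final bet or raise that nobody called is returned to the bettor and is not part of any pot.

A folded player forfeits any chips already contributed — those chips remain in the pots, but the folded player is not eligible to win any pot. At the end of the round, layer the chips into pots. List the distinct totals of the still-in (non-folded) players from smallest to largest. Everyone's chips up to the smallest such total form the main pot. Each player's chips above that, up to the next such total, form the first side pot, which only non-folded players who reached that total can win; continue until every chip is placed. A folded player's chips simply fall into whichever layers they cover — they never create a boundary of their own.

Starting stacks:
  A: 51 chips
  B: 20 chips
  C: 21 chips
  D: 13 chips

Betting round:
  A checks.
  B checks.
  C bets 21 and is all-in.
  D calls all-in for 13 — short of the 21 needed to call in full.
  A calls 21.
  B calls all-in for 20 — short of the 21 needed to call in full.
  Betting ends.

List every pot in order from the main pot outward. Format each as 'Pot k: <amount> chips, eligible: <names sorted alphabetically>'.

Contributions: A=21, B=20, C=21, D=13
Pot levels (distinct totals of non-folded players): 13, 20, 21
Layer 1-13: 13 each from A, B, C, D = 13*4 = 52 chips; eligible A, B, C, D
Layer 14-20: 7 each from A, B, C = 7*3 = 21 chips; eligible A, B, C
Layer 21-21: 1 each from A, C = 1*2 = 2 chips; eligible A, C

Pot 1: 52 chips, eligible: A, B, C, D
Pot 2: 21 chips, eligible: A, B, C
Pot 3: 2 chips, eligible: A, C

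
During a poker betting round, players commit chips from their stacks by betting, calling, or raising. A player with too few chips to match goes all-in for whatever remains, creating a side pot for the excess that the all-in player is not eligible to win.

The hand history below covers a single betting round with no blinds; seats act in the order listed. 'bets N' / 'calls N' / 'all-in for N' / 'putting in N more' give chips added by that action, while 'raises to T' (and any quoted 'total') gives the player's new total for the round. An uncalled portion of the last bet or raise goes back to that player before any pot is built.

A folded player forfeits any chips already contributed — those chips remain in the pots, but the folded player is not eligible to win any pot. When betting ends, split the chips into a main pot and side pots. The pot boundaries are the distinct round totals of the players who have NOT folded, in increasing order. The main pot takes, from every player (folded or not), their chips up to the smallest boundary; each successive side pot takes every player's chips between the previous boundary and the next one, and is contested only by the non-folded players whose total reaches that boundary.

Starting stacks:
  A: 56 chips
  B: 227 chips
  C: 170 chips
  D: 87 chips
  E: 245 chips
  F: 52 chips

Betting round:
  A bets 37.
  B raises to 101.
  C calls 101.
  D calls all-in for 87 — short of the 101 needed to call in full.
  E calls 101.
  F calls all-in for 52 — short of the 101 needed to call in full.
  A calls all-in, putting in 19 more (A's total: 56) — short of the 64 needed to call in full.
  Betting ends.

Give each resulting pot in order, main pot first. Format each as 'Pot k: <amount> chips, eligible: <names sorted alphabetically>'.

Contributions: A=56, B=101, C=101, D=87, E=101, F=52
Pot levels (distinct totals of non-folded players): 52, 56, 87, 101
Layer 1-52: 52 each from A, B, C, D, E, F = 52*6 = 312 chips; eligible A, B, C, D, E, F
Layer 53-56: 4 each from A, B, C, D, E = 4*5 = 20 chips; eligible A, B, C, D, E
Layer 57-87: 31 each from B, C, D, E = 31*4 = 124 chips; eligible B, C, D, E
Layer 88-101: 14 each from B, C, E = 14*3 = 42 chips; eligible B, C, E

Pot 1: 312 chips, eligible: A, B, C, D, E, F
Pot 2: 20 chips, eligible: A, B, C, D, E
Pot 3: 124 chips, eligible: B, C, D, E
Pot 4: 42 chips, eligible: B, C, E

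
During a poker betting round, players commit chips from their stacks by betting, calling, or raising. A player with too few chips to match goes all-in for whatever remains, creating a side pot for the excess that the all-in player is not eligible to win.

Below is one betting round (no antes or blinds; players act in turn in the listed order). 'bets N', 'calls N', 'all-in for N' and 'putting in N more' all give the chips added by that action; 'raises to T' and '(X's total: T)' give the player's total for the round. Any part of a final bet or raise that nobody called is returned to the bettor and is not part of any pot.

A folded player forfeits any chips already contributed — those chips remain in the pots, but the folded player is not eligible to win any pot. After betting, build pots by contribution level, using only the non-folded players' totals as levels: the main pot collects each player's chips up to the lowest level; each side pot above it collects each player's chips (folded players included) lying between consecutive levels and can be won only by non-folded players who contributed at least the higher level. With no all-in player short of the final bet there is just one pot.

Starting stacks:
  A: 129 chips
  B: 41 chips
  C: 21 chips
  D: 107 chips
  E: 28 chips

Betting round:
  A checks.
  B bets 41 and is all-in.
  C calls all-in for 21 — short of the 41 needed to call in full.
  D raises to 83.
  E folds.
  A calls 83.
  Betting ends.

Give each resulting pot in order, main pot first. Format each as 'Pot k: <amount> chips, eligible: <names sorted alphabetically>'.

Pot 1: 84 chips, eligible: A, B, C, D
Pot 2: 60 chips, eligible: A, B, D
Pot 3: 84 chips, eligible: A, D

Derivation:
Contributions: A=83, B=41, C=21, D=83
Folded: E
Pot levels (distinct totals of non-folded players): 21, 41, 83
Layer 1-21: 21 each from A, B, C, D = 21*4 = 84 chips; eligible A, B, C, D
Layer 22-41: 20 each from A, B, D = 20*3 = 60 chips; eligible A, B, D
Layer 42-83: 42 each from A, D = 42*2 = 84 chips; eligible A, D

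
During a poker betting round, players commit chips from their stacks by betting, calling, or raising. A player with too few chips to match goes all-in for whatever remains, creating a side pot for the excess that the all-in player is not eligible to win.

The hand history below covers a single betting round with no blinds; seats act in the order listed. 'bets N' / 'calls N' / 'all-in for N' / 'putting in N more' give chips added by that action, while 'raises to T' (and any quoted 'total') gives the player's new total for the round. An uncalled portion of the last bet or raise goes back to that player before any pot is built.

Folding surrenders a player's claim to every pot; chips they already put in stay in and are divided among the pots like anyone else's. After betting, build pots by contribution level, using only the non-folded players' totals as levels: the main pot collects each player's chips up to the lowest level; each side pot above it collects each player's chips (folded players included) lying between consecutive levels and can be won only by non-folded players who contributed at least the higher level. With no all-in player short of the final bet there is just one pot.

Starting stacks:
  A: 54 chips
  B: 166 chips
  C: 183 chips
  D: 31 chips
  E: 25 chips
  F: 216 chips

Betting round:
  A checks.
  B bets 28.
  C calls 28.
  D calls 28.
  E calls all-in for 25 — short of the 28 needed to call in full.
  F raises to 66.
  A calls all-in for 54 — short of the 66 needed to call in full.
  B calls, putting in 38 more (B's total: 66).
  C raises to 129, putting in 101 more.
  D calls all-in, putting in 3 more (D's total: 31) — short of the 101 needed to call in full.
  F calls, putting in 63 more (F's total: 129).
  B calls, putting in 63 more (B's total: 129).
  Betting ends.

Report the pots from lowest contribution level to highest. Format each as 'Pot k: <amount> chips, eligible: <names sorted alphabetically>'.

Pot 1: 150 chips, eligible: A, B, C, D, E, F
Pot 2: 30 chips, eligible: A, B, C, D, F
Pot 3: 92 chips, eligible: A, B, C, F
Pot 4: 225 chips, eligible: B, C, F

Derivation:
Contributions: A=54, B=129, C=129, D=31, E=25, F=129
Pot levels (distinct totals of non-folded players): 25, 31, 54, 129
Layer 1-25: 25 each from A, B, C, D, E, F = 25*6 = 150 chips; eligible A, B, C, D, E, F
Layer 26-31: 6 each from A, B, C, D, F = 6*5 = 30 chips; eligible A, B, C, D, F
Layer 32-54: 23 each from A, B, C, F = 23*4 = 92 chips; eligible A, B, C, F
Layer 55-129: 75 each from B, C, F = 75*3 = 225 chips; eligible B, C, F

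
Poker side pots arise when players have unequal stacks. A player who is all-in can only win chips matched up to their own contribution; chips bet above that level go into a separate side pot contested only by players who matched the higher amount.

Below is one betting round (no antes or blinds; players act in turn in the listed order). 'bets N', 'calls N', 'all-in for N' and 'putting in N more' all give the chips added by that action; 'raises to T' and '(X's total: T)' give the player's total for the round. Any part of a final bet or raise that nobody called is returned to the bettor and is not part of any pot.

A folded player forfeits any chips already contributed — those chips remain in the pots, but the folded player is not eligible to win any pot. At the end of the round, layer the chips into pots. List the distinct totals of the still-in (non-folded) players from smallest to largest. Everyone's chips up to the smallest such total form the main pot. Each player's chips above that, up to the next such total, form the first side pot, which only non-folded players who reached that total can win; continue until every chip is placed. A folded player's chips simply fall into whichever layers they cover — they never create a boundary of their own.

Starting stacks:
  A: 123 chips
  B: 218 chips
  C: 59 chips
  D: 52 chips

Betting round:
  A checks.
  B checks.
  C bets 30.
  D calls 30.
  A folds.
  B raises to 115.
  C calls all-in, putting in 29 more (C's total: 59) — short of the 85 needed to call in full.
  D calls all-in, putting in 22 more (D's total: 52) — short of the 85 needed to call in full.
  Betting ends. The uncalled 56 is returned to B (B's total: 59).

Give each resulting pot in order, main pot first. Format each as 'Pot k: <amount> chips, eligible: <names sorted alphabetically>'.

Contributions (after 56 returned to B): B=59, C=59, D=52
Folded: A
Pot levels (distinct totals of non-folded players): 52, 59
Layer 1-52: 52 each from B, C, D = 52*3 = 156 chips; eligible B, C, D
Layer 53-59: 7 each from B, C = 7*2 = 14 chips; eligible B, C

Pot 1: 156 chips, eligible: B, C, D
Pot 2: 14 chips, eligible: B, C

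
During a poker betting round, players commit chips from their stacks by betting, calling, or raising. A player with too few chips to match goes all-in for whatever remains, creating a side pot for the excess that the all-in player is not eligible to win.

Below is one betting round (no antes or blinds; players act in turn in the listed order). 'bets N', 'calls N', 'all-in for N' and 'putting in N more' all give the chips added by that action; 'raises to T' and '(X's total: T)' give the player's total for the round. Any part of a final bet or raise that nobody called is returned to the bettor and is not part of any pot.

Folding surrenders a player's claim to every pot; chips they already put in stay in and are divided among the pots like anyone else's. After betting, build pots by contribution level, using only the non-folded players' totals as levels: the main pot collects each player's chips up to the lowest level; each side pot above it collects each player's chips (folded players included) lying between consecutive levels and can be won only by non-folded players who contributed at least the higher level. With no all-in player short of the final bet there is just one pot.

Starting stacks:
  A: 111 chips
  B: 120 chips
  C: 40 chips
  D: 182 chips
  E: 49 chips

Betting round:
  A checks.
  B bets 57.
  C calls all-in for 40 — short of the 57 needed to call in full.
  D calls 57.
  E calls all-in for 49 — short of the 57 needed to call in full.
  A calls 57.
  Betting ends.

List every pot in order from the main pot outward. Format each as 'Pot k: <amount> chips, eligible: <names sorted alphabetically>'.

Pot 1: 200 chips, eligible: A, B, C, D, E
Pot 2: 36 chips, eligible: A, B, D, E
Pot 3: 24 chips, eligible: A, B, D

Derivation:
Contributions: A=57, B=57, C=40, D=57, E=49
Pot levels (distinct totals of non-folded players): 40, 49, 57
Layer 1-40: 40 each from A, B, C, D, E = 40*5 = 200 chips; eligible A, B, C, D, E
Layer 41-49: 9 each from A, B, D, E = 9*4 = 36 chips; eligible A, B, D, E
Layer 50-57: 8 each from A, B, D = 8*3 = 24 chips; eligible A, B, D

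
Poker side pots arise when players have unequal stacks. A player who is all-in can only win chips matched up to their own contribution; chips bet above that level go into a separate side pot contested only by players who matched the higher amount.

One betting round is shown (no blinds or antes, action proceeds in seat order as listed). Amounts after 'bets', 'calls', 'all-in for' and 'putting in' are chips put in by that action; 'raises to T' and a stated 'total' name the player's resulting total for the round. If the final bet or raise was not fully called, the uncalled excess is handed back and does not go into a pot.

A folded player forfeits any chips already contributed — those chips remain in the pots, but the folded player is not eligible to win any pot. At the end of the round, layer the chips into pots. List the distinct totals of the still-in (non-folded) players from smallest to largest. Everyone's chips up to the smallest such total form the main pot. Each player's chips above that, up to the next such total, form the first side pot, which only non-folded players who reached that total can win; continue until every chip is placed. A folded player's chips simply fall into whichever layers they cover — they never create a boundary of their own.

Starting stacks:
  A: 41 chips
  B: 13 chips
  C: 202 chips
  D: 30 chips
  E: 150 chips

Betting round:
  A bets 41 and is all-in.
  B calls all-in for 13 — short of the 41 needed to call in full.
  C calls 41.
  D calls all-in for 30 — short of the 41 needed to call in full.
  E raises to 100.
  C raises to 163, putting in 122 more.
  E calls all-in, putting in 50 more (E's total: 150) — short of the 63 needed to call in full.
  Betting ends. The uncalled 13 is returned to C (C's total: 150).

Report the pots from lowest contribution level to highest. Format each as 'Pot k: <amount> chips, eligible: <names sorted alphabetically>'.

Pot 1: 65 chips, eligible: A, B, C, D, E
Pot 2: 68 chips, eligible: A, C, D, E
Pot 3: 33 chips, eligible: A, C, E
Pot 4: 218 chips, eligible: C, E

Derivation:
Contributions (after 13 returned to C): A=41, B=13, C=150, D=30, E=150
Pot levels (distinct totals of non-folded players): 13, 30, 41, 150
Layer 1-13: 13 each from A, B, C, D, E = 13*5 = 65 chips; eligible A, B, C, D, E
Layer 14-30: 17 each from A, C, D, E = 17*4 = 68 chips; eligible A, C, D, E
Layer 31-41: 11 each from A, C, E = 11*3 = 33 chips; eligible A, C, E
Layer 42-150: 109 each from C, E = 109*2 = 218 chips; eligible C, E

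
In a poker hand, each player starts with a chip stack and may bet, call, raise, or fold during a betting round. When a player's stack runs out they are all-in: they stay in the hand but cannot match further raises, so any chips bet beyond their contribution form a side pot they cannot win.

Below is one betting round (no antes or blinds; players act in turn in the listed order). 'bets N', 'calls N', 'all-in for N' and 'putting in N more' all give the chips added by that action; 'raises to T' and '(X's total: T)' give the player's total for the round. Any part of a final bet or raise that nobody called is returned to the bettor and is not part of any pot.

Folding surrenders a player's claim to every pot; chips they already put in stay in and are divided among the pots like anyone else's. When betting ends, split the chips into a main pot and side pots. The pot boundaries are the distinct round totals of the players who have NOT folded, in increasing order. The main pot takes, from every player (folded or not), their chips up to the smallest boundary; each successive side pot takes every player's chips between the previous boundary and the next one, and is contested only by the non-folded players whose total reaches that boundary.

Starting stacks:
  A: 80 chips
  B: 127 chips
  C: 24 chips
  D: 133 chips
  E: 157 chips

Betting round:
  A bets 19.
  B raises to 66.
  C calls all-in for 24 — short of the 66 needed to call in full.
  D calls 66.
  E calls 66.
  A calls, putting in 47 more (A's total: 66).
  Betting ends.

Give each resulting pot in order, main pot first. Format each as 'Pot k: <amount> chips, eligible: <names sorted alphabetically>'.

Pot 1: 120 chips, eligible: A, B, C, D, E
Pot 2: 168 chips, eligible: A, B, D, E

Derivation:
Contributions: A=66, B=66, C=24, D=66, E=66
Pot levels (distinct totals of non-folded players): 24, 66
Layer 1-24: 24 each from A, B, C, D, E = 24*5 = 120 chips; eligible A, B, C, D, E
Layer 25-66: 42 each from A, B, D, E = 42*4 = 168 chips; eligible A, B, D, E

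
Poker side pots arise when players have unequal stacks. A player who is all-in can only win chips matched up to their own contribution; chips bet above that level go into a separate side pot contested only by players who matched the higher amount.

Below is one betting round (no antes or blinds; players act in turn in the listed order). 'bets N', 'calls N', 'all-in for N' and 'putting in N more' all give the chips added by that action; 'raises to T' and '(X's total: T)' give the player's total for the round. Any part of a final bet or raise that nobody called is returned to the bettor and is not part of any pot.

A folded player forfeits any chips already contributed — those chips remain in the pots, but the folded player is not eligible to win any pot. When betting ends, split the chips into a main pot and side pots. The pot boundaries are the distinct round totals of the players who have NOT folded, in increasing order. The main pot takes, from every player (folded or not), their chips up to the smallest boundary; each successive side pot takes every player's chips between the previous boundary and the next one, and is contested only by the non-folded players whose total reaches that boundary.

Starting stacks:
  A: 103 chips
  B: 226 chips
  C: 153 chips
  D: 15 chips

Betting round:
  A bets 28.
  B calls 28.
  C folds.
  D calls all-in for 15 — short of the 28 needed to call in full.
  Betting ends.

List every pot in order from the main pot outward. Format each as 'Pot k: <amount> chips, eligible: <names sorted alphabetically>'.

Contributions: A=28, B=28, D=15
Folded: C
Pot levels (distinct totals of non-folded players): 15, 28
Layer 1-15: 15 each from A, B, D = 15*3 = 45 chips; eligible A, B, D
Layer 16-28: 13 each from A, B = 13*2 = 26 chips; eligible A, B

Pot 1: 45 chips, eligible: A, B, D
Pot 2: 26 chips, eligible: A, B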